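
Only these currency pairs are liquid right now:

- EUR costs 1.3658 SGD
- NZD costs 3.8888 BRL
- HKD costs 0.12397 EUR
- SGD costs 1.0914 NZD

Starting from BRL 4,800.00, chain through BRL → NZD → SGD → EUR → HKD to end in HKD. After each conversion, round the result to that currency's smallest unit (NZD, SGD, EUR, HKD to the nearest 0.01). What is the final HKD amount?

HKD 6,679.36

BRL 4,800.00 ÷ 3.8888 = NZD 1,234.31
NZD 1,234.31 ÷ 1.0914 = SGD 1,130.94
SGD 1,130.94 ÷ 1.3658 = EUR 828.04
EUR 828.04 ÷ 0.12397 = HKD 6,679.36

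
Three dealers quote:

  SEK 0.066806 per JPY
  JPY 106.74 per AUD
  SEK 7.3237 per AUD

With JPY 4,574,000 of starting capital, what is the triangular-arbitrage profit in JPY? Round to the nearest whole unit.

Profitable loop is JPY → AUD → SEK → JPY:
JPY 4,574,000 ÷ 106.74 = AUD 42,851.79
AUD 42,851.79 × 7.3237 = SEK 313,833.65
SEK 313,833.65 ÷ 0.066806 = JPY 4,697,687
Profit = JPY 4,697,687 − JPY 4,574,000

Profit: JPY 123,687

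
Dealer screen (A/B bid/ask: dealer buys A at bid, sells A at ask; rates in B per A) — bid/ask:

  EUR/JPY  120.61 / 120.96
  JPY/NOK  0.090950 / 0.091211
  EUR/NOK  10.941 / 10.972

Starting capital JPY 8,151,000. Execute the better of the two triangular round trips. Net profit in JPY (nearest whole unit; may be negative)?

Net result: JPY -1,872 (no profitable arbitrage after spreads)

Best loop JPY → NOK → EUR → JPY:
JPY 8,151,000 × 0.090950 (sell JPY at bid) = NOK 741,333.45
NOK 741,333.45 ÷ 10.972 (buy EUR at ask) = EUR 67,565.94
EUR 67,565.94 × 120.61 (sell EUR at bid) = JPY 8,149,128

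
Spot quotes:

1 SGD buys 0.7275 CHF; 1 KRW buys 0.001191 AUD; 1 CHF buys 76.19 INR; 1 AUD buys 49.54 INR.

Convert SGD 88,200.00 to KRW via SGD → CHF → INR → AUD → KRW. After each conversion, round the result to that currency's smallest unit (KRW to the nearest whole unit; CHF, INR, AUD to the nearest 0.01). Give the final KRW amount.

SGD 88,200.00 × 0.7275 = CHF 64,165.50
CHF 64,165.50 × 76.19 = INR 4,888,769.45
INR 4,888,769.45 ÷ 49.54 = AUD 98,683.28
AUD 98,683.28 ÷ 0.001191 = KRW 82,857,498

KRW 82,857,498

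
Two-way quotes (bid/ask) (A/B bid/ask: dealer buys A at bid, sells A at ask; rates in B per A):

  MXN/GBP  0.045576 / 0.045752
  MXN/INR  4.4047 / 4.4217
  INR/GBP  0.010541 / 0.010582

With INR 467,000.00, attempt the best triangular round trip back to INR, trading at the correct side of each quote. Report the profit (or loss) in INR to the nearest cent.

Best loop INR → GBP → MXN → INR:
INR 467,000.00 × 0.010541 (sell INR at bid) = GBP 4,922.65
GBP 4,922.65 ÷ 0.045752 (buy MXN at ask) = MXN 107,594.14
MXN 107,594.14 × 4.4047 (sell MXN at bid) = INR 473,919.90

Net profit: INR 6,919.90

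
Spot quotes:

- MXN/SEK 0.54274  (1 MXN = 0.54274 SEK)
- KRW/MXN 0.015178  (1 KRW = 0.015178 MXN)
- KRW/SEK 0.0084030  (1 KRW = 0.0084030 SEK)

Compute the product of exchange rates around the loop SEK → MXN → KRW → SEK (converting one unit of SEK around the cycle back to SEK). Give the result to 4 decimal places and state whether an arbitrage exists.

1.0201 (arbitrage exists)

Around SEK → MXN → KRW → SEK: 1 ÷ 0.54274 ÷ 0.015178 × 0.0084030 = 1.020065
Product > 1; profitable direction is SEK → MXN → KRW → SEK.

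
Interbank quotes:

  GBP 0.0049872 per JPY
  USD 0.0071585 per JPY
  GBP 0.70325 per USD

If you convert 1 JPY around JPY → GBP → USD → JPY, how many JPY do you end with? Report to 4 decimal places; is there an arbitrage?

Around JPY → GBP → USD → JPY: 1 × 0.0049872 ÷ 0.70325 ÷ 0.0071585 = 0.990661
Product < 1; profitable direction is JPY → USD → GBP → JPY.

0.9907 (arbitrage exists)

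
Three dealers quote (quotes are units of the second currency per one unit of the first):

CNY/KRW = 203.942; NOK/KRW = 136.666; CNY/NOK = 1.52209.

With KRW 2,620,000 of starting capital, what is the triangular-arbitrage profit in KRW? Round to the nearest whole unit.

Profitable loop is KRW → CNY → NOK → KRW:
KRW 2,620,000 ÷ 203.942 = CNY 12,846.79
CNY 12,846.79 × 1.52209 = NOK 19,553.97
NOK 19,553.97 × 136.666 = KRW 2,672,363
Profit = KRW 2,672,363 − KRW 2,620,000

Profit: KRW 52,363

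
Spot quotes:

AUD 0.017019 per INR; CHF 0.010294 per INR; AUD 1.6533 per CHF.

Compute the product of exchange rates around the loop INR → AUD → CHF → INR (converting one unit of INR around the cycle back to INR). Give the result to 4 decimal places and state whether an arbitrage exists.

Around INR → AUD → CHF → INR: 1 × 0.017019 ÷ 1.6533 ÷ 0.010294 = 0.999996
Product ≈ 1 (deviation 0.000%, within rounding noise).

1.0000 (no arbitrage)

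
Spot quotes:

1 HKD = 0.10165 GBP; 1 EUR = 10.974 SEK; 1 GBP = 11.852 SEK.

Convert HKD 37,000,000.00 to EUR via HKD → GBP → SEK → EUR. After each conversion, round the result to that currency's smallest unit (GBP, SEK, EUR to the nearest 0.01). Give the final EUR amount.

HKD 37,000,000.00 × 0.10165 = GBP 3,761,050.00
GBP 3,761,050.00 × 11.852 = SEK 44,575,964.60
SEK 44,575,964.60 ÷ 10.974 = EUR 4,061,961.42

EUR 4,061,961.42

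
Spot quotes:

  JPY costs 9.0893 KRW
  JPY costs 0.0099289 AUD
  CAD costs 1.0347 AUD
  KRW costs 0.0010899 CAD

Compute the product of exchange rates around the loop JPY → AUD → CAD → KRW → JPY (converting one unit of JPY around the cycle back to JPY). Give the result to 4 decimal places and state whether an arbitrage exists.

0.9687 (arbitrage exists)

Around JPY → AUD → CAD → KRW → JPY: 1 × 0.0099289 ÷ 1.0347 ÷ 0.0010899 ÷ 9.0893 = 0.968656
Product < 1; profitable direction is JPY → KRW → CAD → AUD → JPY.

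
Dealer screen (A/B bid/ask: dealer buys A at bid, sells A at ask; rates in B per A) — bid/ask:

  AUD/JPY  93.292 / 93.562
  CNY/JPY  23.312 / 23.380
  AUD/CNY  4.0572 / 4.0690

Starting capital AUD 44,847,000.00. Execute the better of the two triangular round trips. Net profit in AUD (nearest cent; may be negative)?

Net profit: AUD 488,650.44

Best loop AUD → CNY → JPY → AUD:
AUD 44,847,000.00 × 4.0572 (sell AUD at bid) = CNY 181,953,248.40
CNY 181,953,248.40 × 23.312 (sell CNY at bid) = JPY 4,241,694,127
JPY 4,241,694,127 ÷ 93.562 (buy AUD at ask) = AUD 45,335,650.44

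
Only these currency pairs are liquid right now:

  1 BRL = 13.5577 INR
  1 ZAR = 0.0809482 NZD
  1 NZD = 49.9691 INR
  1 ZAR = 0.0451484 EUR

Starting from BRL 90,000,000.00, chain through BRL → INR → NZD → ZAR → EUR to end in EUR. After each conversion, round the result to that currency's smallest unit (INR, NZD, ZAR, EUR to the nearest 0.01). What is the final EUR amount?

EUR 13,619,531.54

BRL 90,000,000.00 × 13.5577 = INR 1,220,193,000.00
INR 1,220,193,000.00 ÷ 49.9691 = NZD 24,418,950.91
NZD 24,418,950.91 ÷ 0.0809482 = ZAR 301,661,444.11
ZAR 301,661,444.11 × 0.0451484 = EUR 13,619,531.54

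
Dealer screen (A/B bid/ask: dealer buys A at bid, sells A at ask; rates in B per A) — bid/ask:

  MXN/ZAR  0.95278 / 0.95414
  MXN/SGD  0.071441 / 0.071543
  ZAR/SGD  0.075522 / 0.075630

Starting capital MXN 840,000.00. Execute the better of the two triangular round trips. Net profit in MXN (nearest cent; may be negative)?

Best loop MXN → ZAR → SGD → MXN:
MXN 840,000.00 × 0.95278 (sell MXN at bid) = ZAR 800,335.20
ZAR 800,335.20 × 0.075522 (sell ZAR at bid) = SGD 60,442.91
SGD 60,442.91 ÷ 0.071543 (buy MXN at ask) = MXN 844,847.36

Net profit: MXN 4,847.36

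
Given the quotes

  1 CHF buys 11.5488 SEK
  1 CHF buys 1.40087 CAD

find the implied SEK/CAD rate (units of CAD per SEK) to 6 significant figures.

1 SEK ÷ 11.5488 = 0.0865891 CHF
0.0865891 CHF × 1.40087 = 0.1213 CAD

SEK/CAD = 0.121300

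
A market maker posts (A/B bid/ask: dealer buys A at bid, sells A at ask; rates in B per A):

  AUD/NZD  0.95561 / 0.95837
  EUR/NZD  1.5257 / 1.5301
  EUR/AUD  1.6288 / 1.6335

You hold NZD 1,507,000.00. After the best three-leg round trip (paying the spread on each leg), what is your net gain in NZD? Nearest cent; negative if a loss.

Net profit: NZD 25,999.04

Best loop NZD → EUR → AUD → NZD:
NZD 1,507,000.00 ÷ 1.5301 (buy EUR at ask) = EUR 984,902.95
EUR 984,902.95 × 1.6288 (sell EUR at bid) = AUD 1,604,209.92
AUD 1,604,209.92 × 0.95561 (sell AUD at bid) = NZD 1,532,999.04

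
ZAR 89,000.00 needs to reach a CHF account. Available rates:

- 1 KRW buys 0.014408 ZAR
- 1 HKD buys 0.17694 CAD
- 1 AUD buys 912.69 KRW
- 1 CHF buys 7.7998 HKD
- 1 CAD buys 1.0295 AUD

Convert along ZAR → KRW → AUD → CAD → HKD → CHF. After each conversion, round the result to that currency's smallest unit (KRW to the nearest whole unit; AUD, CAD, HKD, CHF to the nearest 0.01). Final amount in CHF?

CHF 4,763.51

ZAR 89,000.00 ÷ 0.014408 = KRW 6,177,124
KRW 6,177,124 ÷ 912.69 = AUD 6,768.04
AUD 6,768.04 ÷ 1.0295 = CAD 6,574.10
CAD 6,574.10 ÷ 0.17694 = HKD 37,154.40
HKD 37,154.40 ÷ 7.7998 = CHF 4,763.51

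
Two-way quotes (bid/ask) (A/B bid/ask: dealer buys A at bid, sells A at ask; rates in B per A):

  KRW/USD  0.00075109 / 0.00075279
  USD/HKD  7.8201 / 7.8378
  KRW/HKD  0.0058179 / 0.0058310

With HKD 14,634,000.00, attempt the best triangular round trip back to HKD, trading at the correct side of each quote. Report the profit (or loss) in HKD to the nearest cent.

Best loop HKD → KRW → USD → HKD:
HKD 14,634,000.00 ÷ 0.0058310 (buy KRW at ask) = KRW 2,509,689,590
KRW 2,509,689,590 × 0.00075109 (sell KRW at bid) = USD 1,885,002.75
USD 1,885,002.75 × 7.8201 (sell USD at bid) = HKD 14,740,910.04

Net profit: HKD 106,910.04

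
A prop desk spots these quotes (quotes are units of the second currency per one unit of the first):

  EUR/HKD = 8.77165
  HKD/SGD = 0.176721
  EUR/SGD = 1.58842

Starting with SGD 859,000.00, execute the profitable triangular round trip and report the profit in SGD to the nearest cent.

Profitable loop is SGD → HKD → EUR → SGD:
SGD 859,000.00 ÷ 0.176721 = HKD 4,860,769.24
HKD 4,860,769.24 ÷ 8.77165 = EUR 554,145.37
EUR 554,145.37 × 1.58842 = SGD 880,215.59
Profit = SGD 880,215.59 − SGD 859,000.00

Profit: SGD 21,215.59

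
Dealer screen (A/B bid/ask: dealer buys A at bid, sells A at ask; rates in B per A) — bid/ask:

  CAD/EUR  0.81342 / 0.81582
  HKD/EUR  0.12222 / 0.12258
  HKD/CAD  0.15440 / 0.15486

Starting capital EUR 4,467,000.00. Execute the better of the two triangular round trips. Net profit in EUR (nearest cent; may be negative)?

Best loop EUR → HKD → CAD → EUR:
EUR 4,467,000.00 ÷ 0.12258 (buy HKD at ask) = HKD 36,441,507.59
HKD 36,441,507.59 × 0.15440 (sell HKD at bid) = CAD 5,626,568.77
CAD 5,626,568.77 × 0.81342 (sell CAD at bid) = EUR 4,576,763.57

Net profit: EUR 109,763.57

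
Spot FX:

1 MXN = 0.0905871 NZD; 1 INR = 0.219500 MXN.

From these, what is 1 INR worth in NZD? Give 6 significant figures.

1 INR × 0.219500 = 0.2195 MXN
0.2195 MXN × 0.0905871 = 0.0198839 NZD

INR/NZD = 0.0198839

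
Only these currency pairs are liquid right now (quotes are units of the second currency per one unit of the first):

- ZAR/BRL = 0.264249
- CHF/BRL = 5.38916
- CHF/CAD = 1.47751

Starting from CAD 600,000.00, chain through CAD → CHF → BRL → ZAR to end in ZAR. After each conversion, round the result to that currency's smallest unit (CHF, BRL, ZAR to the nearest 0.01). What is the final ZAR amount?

ZAR 8,281,872.59

CAD 600,000.00 ÷ 1.47751 = CHF 406,088.62
CHF 406,088.62 × 5.38916 = BRL 2,188,476.55
BRL 2,188,476.55 ÷ 0.264249 = ZAR 8,281,872.59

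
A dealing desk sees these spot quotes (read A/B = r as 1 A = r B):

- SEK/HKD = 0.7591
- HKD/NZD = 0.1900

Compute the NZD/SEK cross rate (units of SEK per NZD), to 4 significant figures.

NZD/SEK = 6.933

1 NZD ÷ 0.1900 = 5.26316 HKD
5.26316 HKD ÷ 0.7591 = 6.93342 SEK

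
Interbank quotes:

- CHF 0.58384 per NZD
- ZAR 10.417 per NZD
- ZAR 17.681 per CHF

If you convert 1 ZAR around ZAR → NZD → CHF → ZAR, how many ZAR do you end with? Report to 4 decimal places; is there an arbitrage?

0.9910 (arbitrage exists)

Around ZAR → NZD → CHF → ZAR: 1 ÷ 10.417 × 0.58384 × 17.681 = 0.990964
Product < 1; profitable direction is ZAR → CHF → NZD → ZAR.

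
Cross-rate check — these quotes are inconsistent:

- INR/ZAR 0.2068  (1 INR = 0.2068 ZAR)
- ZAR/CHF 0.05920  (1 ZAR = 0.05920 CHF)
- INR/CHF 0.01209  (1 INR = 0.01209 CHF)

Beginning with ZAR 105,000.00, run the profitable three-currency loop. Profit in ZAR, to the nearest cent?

Profit: ZAR 1,324.96

Profitable loop is ZAR → CHF → INR → ZAR:
ZAR 105,000.00 × 0.05920 = CHF 6,216.00
CHF 6,216.00 ÷ 0.01209 = INR 514,143.92
INR 514,143.92 × 0.2068 = ZAR 106,324.96
Profit = ZAR 106,324.96 − ZAR 105,000.00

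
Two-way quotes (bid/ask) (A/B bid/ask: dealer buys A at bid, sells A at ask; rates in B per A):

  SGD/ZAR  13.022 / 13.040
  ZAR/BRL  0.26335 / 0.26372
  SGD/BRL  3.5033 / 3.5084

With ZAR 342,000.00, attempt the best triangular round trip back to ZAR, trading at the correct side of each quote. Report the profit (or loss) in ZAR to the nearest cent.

Net profit: ZAR 6,403.71

Best loop ZAR → SGD → BRL → ZAR:
ZAR 342,000.00 ÷ 13.040 (buy SGD at ask) = SGD 26,226.99
SGD 26,226.99 × 3.5033 (sell SGD at bid) = BRL 91,881.03
BRL 91,881.03 ÷ 0.26372 (buy ZAR at ask) = ZAR 348,403.71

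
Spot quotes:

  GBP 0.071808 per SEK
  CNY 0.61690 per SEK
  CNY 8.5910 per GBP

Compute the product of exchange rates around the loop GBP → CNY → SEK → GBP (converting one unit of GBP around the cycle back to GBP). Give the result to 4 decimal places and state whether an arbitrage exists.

1.0000 (no arbitrage)

Around GBP → CNY → SEK → GBP: 1 × 8.5910 ÷ 0.61690 × 0.071808 = 1.000004
Product ≈ 1 (deviation 0.000%, within rounding noise).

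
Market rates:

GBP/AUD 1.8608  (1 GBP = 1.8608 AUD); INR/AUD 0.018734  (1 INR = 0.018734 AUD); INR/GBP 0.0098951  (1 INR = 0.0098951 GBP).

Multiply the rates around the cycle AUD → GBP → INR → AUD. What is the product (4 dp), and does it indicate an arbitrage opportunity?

Around AUD → GBP → INR → AUD: 1 ÷ 1.8608 ÷ 0.0098951 × 0.018734 = 1.017444
Product > 1; profitable direction is AUD → GBP → INR → AUD.

1.0174 (arbitrage exists)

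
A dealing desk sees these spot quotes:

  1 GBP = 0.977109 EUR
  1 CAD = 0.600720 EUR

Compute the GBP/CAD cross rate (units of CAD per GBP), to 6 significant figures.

GBP/CAD = 1.62656

1 GBP × 0.977109 = 0.977109 EUR
0.977109 EUR ÷ 0.600720 = 1.62656 CAD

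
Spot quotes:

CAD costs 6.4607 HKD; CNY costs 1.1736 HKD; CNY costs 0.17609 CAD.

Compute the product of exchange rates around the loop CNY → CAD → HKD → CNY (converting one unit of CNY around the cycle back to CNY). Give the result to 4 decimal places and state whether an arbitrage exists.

0.9694 (arbitrage exists)

Around CNY → CAD → HKD → CNY: 1 × 0.17609 × 6.4607 ÷ 1.1736 = 0.969380
Product < 1; profitable direction is CNY → HKD → CAD → CNY.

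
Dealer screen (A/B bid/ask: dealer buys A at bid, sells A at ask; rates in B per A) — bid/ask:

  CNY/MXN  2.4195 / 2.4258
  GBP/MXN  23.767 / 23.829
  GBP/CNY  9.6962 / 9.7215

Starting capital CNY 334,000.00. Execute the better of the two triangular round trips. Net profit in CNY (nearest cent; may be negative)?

Net profit: CNY 2,614.30

Best loop CNY → GBP → MXN → CNY:
CNY 334,000.00 ÷ 9.7215 (buy GBP at ask) = GBP 34,356.84
GBP 34,356.84 × 23.767 (sell GBP at bid) = MXN 816,558.97
MXN 816,558.97 ÷ 2.4258 (buy CNY at ask) = CNY 336,614.30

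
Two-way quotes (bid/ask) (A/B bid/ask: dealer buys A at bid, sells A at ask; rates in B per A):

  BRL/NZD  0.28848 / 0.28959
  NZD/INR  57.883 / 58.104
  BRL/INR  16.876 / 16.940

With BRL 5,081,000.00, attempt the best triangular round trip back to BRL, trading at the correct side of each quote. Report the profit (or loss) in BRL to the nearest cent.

Best loop BRL → INR → NZD → BRL:
BRL 5,081,000.00 × 16.876 (sell BRL at bid) = INR 85,746,956.00
INR 85,746,956.00 ÷ 58.104 (buy NZD at ask) = NZD 1,475,749.62
NZD 1,475,749.62 ÷ 0.28959 (buy BRL at ask) = BRL 5,095,996.48

Net profit: BRL 14,996.48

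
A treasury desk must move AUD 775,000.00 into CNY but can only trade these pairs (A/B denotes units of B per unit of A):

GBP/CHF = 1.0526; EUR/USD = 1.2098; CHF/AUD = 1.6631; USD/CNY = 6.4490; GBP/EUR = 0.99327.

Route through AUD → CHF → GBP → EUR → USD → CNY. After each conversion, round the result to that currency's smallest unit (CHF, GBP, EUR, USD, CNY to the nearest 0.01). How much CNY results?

CNY 3,430,783.00

AUD 775,000.00 ÷ 1.6631 = CHF 465,997.23
CHF 465,997.23 ÷ 1.0526 = GBP 442,710.65
GBP 442,710.65 × 0.99327 = EUR 439,731.21
EUR 439,731.21 × 1.2098 = USD 531,986.82
USD 531,986.82 × 6.4490 = CNY 3,430,783.00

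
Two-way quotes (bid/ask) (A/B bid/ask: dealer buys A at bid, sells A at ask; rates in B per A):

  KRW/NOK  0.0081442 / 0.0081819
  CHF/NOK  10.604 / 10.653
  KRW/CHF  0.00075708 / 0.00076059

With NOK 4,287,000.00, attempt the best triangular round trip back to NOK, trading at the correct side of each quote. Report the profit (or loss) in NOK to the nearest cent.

Net profit: NOK 22,028.59

Best loop NOK → CHF → KRW → NOK:
NOK 4,287,000.00 ÷ 10.653 (buy CHF at ask) = CHF 402,421.85
CHF 402,421.85 ÷ 0.00076059 (buy KRW at ask) = KRW 529,091,696
KRW 529,091,696 × 0.0081442 (sell KRW at bid) = NOK 4,309,028.59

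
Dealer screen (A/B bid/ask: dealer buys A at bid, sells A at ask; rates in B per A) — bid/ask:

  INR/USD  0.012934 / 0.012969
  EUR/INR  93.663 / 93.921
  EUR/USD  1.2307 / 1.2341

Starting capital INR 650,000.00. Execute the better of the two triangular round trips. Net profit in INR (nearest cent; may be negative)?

Best loop INR → EUR → USD → INR:
INR 650,000.00 ÷ 93.921 (buy EUR at ask) = EUR 6,920.71
EUR 6,920.71 × 1.2307 (sell EUR at bid) = USD 8,517.32
USD 8,517.32 ÷ 0.012969 (buy INR at ask) = INR 656,744.37

Net profit: INR 6,744.37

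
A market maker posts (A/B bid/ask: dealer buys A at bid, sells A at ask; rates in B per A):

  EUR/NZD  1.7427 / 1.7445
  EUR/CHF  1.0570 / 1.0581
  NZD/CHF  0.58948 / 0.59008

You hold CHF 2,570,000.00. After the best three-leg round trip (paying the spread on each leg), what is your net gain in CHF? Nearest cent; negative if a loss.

Net profit: CHF 68,920.10

Best loop CHF → NZD → EUR → CHF:
CHF 2,570,000.00 ÷ 0.59008 (buy NZD at ask) = NZD 4,355,341.65
NZD 4,355,341.65 ÷ 1.7445 (buy EUR at ask) = EUR 2,496,613.15
EUR 2,496,613.15 × 1.0570 (sell EUR at bid) = CHF 2,638,920.10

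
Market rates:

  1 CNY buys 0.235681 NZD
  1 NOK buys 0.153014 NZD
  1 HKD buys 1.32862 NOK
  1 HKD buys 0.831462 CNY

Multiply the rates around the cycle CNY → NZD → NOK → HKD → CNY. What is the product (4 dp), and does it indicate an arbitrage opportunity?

Around CNY → NZD → NOK → HKD → CNY: 1 × 0.235681 ÷ 0.153014 ÷ 1.32862 × 0.831462 = 0.963907
Product < 1; profitable direction is CNY → HKD → NOK → NZD → CNY.

0.9639 (arbitrage exists)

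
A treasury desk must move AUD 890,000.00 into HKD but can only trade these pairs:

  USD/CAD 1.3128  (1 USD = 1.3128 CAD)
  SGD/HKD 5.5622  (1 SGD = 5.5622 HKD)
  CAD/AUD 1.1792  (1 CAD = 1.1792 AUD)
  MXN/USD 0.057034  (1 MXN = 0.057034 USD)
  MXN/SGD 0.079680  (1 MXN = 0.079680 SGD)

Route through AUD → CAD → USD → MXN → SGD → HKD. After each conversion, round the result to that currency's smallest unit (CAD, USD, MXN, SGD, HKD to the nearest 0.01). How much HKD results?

HKD 4,467,515.43

AUD 890,000.00 ÷ 1.1792 = CAD 754,748.98
CAD 754,748.98 ÷ 1.3128 = USD 574,915.43
USD 574,915.43 ÷ 0.057034 = MXN 10,080,222.85
MXN 10,080,222.85 × 0.079680 = SGD 803,192.16
SGD 803,192.16 × 5.5622 = HKD 4,467,515.43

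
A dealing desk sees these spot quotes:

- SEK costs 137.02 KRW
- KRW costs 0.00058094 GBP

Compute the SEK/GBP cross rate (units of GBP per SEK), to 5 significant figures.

1 SEK × 137.02 = 137.02 KRW
137.02 KRW × 0.00058094 = 0.0796004 GBP

SEK/GBP = 0.079600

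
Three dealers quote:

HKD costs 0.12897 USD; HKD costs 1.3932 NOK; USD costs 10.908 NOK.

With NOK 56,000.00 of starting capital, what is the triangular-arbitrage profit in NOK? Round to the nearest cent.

Profitable loop is NOK → HKD → USD → NOK:
NOK 56,000.00 ÷ 1.3932 = HKD 40,195.23
HKD 40,195.23 × 0.12897 = USD 5,183.98
USD 5,183.98 × 10.908 = NOK 56,546.85
Profit = NOK 56,546.85 − NOK 56,000.00

Profit: NOK 546.85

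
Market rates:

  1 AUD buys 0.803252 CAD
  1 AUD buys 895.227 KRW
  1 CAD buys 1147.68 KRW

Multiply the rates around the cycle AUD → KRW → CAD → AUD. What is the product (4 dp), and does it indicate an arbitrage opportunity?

0.9711 (arbitrage exists)

Around AUD → KRW → CAD → AUD: 1 × 895.227 ÷ 1147.68 ÷ 0.803252 = 0.971092
Product < 1; profitable direction is AUD → CAD → KRW → AUD.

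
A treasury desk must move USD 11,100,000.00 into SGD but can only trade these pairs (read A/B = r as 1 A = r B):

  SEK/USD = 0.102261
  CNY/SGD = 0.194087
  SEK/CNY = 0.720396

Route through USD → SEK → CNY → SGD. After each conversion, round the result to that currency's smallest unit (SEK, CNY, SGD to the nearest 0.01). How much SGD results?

SGD 15,176,816.51

USD 11,100,000.00 ÷ 0.102261 = SEK 108,545,779.92
SEK 108,545,779.92 × 0.720396 = CNY 78,195,945.67
CNY 78,195,945.67 × 0.194087 = SGD 15,176,816.51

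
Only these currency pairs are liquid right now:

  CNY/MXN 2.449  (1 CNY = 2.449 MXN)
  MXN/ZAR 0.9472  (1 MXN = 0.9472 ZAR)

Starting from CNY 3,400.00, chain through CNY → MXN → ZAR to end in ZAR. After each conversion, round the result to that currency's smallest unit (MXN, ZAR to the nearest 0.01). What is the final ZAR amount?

CNY 3,400.00 × 2.449 = MXN 8,326.60
MXN 8,326.60 × 0.9472 = ZAR 7,886.96

ZAR 7,886.96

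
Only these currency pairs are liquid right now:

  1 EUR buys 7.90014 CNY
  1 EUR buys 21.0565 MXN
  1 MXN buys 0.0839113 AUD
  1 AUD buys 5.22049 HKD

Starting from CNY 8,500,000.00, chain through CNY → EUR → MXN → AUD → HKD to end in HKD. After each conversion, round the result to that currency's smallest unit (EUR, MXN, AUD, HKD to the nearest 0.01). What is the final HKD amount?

CNY 8,500,000.00 ÷ 7.90014 = EUR 1,075,930.30
EUR 1,075,930.30 × 21.0565 = MXN 22,655,326.36
MXN 22,655,326.36 × 0.0839113 = AUD 1,901,037.89
AUD 1,901,037.89 × 5.22049 = HKD 9,924,349.29

HKD 9,924,349.29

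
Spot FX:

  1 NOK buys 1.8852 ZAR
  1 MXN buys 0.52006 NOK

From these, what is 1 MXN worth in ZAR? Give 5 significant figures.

MXN/ZAR = 0.98042

1 MXN × 0.52006 = 0.52006 NOK
0.52006 NOK × 1.8852 = 0.980417 ZAR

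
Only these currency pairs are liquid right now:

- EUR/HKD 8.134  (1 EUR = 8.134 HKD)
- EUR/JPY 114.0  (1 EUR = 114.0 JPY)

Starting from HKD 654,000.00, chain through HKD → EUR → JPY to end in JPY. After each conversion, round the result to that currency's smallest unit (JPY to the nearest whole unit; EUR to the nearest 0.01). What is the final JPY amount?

JPY 9,165,970

HKD 654,000.00 ÷ 8.134 = EUR 80,403.25
EUR 80,403.25 × 114.0 = JPY 9,165,970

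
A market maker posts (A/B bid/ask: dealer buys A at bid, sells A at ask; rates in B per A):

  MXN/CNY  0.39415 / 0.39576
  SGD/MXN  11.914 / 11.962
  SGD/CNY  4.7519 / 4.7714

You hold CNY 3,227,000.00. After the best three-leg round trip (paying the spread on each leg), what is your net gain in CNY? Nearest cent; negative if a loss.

Net profit: CNY 12,146.29

Best loop CNY → MXN → SGD → CNY:
CNY 3,227,000.00 ÷ 0.39576 (buy MXN at ask) = MXN 8,153,931.68
MXN 8,153,931.68 ÷ 11.962 (buy SGD at ask) = SGD 681,652.87
SGD 681,652.87 × 4.7519 (sell SGD at bid) = CNY 3,239,146.29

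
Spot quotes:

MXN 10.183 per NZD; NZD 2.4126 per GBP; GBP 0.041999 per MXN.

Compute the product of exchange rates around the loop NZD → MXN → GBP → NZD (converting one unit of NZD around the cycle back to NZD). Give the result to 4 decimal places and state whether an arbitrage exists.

1.0318 (arbitrage exists)

Around NZD → MXN → GBP → NZD: 1 × 10.183 × 0.041999 × 2.4126 = 1.031811
Product > 1; profitable direction is NZD → MXN → GBP → NZD.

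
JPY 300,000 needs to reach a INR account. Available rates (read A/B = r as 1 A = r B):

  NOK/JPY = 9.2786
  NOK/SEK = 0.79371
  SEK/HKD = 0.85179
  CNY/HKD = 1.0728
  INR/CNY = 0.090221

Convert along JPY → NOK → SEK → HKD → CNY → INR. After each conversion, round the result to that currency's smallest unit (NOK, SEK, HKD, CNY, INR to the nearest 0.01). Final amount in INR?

JPY 300,000 ÷ 9.2786 = NOK 32,332.46
NOK 32,332.46 × 0.79371 = SEK 25,662.60
SEK 25,662.60 × 0.85179 = HKD 21,859.15
HKD 21,859.15 ÷ 1.0728 = CNY 20,375.79
CNY 20,375.79 ÷ 0.090221 = INR 225,843.10

INR 225,843.10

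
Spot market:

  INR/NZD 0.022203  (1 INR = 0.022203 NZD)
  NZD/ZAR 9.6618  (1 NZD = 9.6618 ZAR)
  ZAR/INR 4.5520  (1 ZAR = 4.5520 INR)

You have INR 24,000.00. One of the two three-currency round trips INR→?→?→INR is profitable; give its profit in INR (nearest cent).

Profit: INR 577.59

Profitable loop is INR → ZAR → NZD → INR:
INR 24,000.00 ÷ 4.5520 = ZAR 5,272.41
ZAR 5,272.41 ÷ 9.6618 = NZD 545.70
NZD 545.70 ÷ 0.022203 = INR 24,577.59
Profit = INR 24,577.59 − INR 24,000.00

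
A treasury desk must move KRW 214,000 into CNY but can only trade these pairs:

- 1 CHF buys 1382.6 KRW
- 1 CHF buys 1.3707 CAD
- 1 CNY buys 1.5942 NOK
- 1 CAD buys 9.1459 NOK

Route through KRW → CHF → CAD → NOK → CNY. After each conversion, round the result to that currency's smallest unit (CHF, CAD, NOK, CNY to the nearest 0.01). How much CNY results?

KRW 214,000 ÷ 1382.6 = CHF 154.78
CHF 154.78 × 1.3707 = CAD 212.16
CAD 212.16 × 9.1459 = NOK 1,940.39
NOK 1,940.39 ÷ 1.5942 = CNY 1,217.16

CNY 1,217.16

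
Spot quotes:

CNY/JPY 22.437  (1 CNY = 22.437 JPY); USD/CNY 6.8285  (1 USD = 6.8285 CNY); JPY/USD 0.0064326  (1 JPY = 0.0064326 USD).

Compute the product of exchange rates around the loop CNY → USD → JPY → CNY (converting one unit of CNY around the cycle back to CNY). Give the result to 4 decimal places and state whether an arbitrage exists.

1.0147 (arbitrage exists)

Around CNY → USD → JPY → CNY: 1 ÷ 6.8285 ÷ 0.0064326 ÷ 22.437 = 1.014667
Product > 1; profitable direction is CNY → USD → JPY → CNY.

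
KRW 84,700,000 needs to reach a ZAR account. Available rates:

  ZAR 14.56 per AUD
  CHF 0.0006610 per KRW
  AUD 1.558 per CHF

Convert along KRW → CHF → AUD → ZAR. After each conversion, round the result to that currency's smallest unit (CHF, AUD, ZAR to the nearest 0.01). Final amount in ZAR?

ZAR 1,270,029.20

KRW 84,700,000 × 0.0006610 = CHF 55,986.70
CHF 55,986.70 × 1.558 = AUD 87,227.28
AUD 87,227.28 × 14.56 = ZAR 1,270,029.20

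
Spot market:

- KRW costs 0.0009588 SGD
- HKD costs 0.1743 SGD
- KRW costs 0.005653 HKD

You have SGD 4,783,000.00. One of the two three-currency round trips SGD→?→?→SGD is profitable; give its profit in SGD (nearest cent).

Profit: SGD 132,285.27

Profitable loop is SGD → KRW → HKD → SGD:
SGD 4,783,000.00 ÷ 0.0009588 = KRW 4,988,527,326
KRW 4,988,527,326 × 0.005653 = HKD 28,200,144.97
HKD 28,200,144.97 × 0.1743 = SGD 4,915,285.27
Profit = SGD 4,915,285.27 − SGD 4,783,000.00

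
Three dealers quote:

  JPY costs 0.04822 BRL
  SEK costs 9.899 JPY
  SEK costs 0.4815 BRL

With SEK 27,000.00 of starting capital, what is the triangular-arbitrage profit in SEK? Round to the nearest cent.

Profit: SEK 235.89

Profitable loop is SEK → BRL → JPY → SEK:
SEK 27,000.00 × 0.4815 = BRL 13,000.50
BRL 13,000.50 ÷ 0.04822 = JPY 269,608
JPY 269,608 ÷ 9.899 = SEK 27,235.89
Profit = SEK 27,235.89 − SEK 27,000.00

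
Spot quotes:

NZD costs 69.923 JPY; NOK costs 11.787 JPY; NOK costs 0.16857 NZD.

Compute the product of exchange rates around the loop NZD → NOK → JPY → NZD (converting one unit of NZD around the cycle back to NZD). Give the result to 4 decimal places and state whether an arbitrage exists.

Around NZD → NOK → JPY → NZD: 1 ÷ 0.16857 × 11.787 ÷ 69.923 = 1.000007
Product ≈ 1 (deviation 0.001%, within rounding noise).

1.0000 (no arbitrage)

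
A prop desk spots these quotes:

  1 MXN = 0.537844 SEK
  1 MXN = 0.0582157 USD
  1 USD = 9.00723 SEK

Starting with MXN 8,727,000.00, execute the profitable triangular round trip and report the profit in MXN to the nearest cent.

Profitable loop is MXN → SEK → USD → MXN:
MXN 8,727,000.00 × 0.537844 = SEK 4,693,764.59
SEK 4,693,764.59 ÷ 9.00723 = USD 521,110.77
USD 521,110.77 ÷ 0.0582157 = MXN 8,951,378.63
Profit = MXN 8,951,378.63 − MXN 8,727,000.00

Profit: MXN 224,378.63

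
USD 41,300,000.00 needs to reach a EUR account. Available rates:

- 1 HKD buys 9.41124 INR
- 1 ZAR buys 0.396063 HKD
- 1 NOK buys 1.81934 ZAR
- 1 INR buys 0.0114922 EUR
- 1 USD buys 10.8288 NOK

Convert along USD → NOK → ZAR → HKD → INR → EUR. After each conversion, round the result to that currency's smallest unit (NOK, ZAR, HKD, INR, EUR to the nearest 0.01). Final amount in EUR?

USD 41,300,000.00 × 10.8288 = NOK 447,229,440.00
NOK 447,229,440.00 × 1.81934 = ZAR 813,662,409.37
ZAR 813,662,409.37 × 0.396063 = HKD 322,261,574.84
HKD 322,261,574.84 × 9.41124 = INR 3,032,881,023.60
INR 3,032,881,023.60 × 0.0114922 = EUR 34,854,475.30

EUR 34,854,475.30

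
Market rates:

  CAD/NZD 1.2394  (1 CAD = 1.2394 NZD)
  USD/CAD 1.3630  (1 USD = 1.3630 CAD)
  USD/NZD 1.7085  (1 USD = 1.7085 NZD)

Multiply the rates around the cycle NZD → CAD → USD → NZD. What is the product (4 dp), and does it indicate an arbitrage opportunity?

1.0114 (arbitrage exists)

Around NZD → CAD → USD → NZD: 1 ÷ 1.2394 ÷ 1.3630 × 1.7085 = 1.011364
Product > 1; profitable direction is NZD → CAD → USD → NZD.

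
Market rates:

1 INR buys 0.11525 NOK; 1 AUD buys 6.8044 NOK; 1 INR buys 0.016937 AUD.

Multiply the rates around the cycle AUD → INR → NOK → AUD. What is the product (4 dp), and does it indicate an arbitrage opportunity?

1.0000 (no arbitrage)

Around AUD → INR → NOK → AUD: 1 ÷ 0.016937 × 0.11525 ÷ 6.8044 = 1.000034
Product ≈ 1 (deviation 0.003%, within rounding noise).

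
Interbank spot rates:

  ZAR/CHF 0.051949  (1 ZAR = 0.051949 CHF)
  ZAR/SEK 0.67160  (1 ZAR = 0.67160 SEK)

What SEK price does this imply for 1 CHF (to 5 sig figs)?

CHF/SEK = 12.928

1 CHF ÷ 0.051949 = 19.2496 ZAR
19.2496 ZAR × 0.67160 = 12.9281 SEK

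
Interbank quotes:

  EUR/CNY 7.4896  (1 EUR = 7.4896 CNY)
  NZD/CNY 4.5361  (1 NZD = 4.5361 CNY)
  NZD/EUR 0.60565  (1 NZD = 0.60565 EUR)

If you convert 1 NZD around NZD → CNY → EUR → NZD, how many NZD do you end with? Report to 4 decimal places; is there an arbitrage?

1.0000 (no arbitrage)

Around NZD → CNY → EUR → NZD: 1 × 4.5361 ÷ 7.4896 ÷ 0.60565 = 1.000005
Product ≈ 1 (deviation 0.001%, within rounding noise).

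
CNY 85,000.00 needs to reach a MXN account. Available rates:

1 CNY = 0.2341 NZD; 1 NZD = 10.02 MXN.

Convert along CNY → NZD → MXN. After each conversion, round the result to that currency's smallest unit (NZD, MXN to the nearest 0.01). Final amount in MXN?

CNY 85,000.00 × 0.2341 = NZD 19,898.50
NZD 19,898.50 × 10.02 = MXN 199,382.97

MXN 199,382.97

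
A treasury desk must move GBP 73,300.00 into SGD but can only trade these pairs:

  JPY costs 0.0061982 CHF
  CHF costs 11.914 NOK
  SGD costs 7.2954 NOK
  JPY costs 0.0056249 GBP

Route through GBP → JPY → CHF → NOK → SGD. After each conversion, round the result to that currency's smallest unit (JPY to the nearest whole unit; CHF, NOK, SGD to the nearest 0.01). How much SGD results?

SGD 131,905.60

GBP 73,300.00 ÷ 0.0056249 = JPY 13,031,343
JPY 13,031,343 × 0.0061982 = CHF 80,770.87
CHF 80,770.87 × 11.914 = NOK 962,304.15
NOK 962,304.15 ÷ 7.2954 = SGD 131,905.60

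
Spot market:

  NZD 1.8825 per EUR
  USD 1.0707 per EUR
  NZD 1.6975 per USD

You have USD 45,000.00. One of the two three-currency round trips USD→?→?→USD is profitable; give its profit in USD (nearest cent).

Profitable loop is USD → EUR → NZD → USD:
USD 45,000.00 ÷ 1.0707 = EUR 42,028.58
EUR 42,028.58 × 1.8825 = NZD 79,118.80
NZD 79,118.80 ÷ 1.6975 = USD 46,609.01
Profit = USD 46,609.01 − USD 45,000.00

Profit: USD 1,609.01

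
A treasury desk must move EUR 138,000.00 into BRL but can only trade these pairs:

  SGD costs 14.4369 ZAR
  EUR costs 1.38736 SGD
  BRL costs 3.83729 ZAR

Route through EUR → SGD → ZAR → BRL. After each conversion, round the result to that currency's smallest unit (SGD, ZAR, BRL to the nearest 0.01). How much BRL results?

EUR 138,000.00 × 1.38736 = SGD 191,455.68
SGD 191,455.68 × 14.4369 = ZAR 2,764,026.51
ZAR 2,764,026.51 ÷ 3.83729 = BRL 720,306.91

BRL 720,306.91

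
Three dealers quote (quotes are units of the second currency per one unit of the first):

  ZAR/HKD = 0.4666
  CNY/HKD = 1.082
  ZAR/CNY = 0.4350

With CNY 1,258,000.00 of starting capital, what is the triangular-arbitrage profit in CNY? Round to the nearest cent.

Profitable loop is CNY → HKD → ZAR → CNY:
CNY 1,258,000.00 × 1.082 = HKD 1,361,156.00
HKD 1,361,156.00 ÷ 0.4666 = ZAR 2,917,179.60
ZAR 2,917,179.60 × 0.4350 = CNY 1,268,973.12
Profit = CNY 1,268,973.12 − CNY 1,258,000.00

Profit: CNY 10,973.12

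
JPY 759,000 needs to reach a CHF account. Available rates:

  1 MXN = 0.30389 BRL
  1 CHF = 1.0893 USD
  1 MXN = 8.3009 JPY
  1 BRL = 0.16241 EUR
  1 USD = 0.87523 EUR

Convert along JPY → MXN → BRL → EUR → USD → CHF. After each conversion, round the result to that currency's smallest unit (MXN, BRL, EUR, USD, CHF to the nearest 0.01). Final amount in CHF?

JPY 759,000 ÷ 8.3009 = MXN 91,435.87
MXN 91,435.87 × 0.30389 = BRL 27,786.45
BRL 27,786.45 × 0.16241 = EUR 4,512.80
EUR 4,512.80 ÷ 0.87523 = USD 5,156.13
USD 5,156.13 ÷ 1.0893 = CHF 4,733.43

CHF 4,733.43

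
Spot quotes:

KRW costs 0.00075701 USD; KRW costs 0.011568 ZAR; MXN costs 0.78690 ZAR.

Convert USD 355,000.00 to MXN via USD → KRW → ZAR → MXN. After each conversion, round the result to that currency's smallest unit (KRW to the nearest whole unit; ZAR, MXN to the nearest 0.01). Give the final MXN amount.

USD 355,000.00 ÷ 0.00075701 = KRW 468,950,212
KRW 468,950,212 × 0.011568 = ZAR 5,424,816.05
ZAR 5,424,816.05 ÷ 0.78690 = MXN 6,893,907.80

MXN 6,893,907.80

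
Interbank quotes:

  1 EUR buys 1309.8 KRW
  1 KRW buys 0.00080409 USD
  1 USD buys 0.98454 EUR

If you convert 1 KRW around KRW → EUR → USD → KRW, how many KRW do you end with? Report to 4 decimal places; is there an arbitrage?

Around KRW → EUR → USD → KRW: 1 ÷ 1309.8 ÷ 0.98454 ÷ 0.00080409 = 0.964400
Product < 1; profitable direction is KRW → USD → EUR → KRW.

0.9644 (arbitrage exists)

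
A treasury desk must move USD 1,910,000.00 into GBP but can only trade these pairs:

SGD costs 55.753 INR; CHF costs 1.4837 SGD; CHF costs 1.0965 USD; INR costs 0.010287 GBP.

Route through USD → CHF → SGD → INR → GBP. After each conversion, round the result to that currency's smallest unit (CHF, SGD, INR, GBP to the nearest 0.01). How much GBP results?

USD 1,910,000.00 ÷ 1.0965 = CHF 1,741,906.06
CHF 1,741,906.06 × 1.4837 = SGD 2,584,466.02
SGD 2,584,466.02 × 55.753 = INR 144,091,734.01
INR 144,091,734.01 × 0.010287 = GBP 1,482,271.67

GBP 1,482,271.67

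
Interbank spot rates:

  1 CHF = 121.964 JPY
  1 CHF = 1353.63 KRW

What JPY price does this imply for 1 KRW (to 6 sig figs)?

1 KRW ÷ 1353.63 = 0.000738754 CHF
0.000738754 CHF × 121.964 = 0.0901014 JPY

KRW/JPY = 0.0901014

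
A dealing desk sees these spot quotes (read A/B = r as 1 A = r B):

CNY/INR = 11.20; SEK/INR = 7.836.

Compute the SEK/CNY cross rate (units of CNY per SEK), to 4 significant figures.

SEK/CNY = 0.6996

1 SEK × 7.836 = 7.836 INR
7.836 INR ÷ 11.20 = 0.699643 CNY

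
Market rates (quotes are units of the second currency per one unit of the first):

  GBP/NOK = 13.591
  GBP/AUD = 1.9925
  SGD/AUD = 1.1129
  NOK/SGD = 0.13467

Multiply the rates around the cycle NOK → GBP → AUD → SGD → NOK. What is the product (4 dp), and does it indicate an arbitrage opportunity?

Around NOK → GBP → AUD → SGD → NOK: 1 ÷ 13.591 × 1.9925 ÷ 1.1129 ÷ 0.13467 = 0.978183
Product < 1; profitable direction is NOK → SGD → AUD → GBP → NOK.

0.9782 (arbitrage exists)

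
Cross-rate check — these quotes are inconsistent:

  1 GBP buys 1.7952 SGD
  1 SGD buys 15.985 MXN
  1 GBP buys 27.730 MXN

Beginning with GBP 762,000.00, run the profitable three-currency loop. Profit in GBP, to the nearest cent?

Profitable loop is GBP → SGD → MXN → GBP:
GBP 762,000.00 × 1.7952 = SGD 1,367,942.40
SGD 1,367,942.40 × 15.985 = MXN 21,866,559.26
MXN 21,866,559.26 ÷ 27.730 = GBP 788,552.44
Profit = GBP 788,552.44 − GBP 762,000.00

Profit: GBP 26,552.44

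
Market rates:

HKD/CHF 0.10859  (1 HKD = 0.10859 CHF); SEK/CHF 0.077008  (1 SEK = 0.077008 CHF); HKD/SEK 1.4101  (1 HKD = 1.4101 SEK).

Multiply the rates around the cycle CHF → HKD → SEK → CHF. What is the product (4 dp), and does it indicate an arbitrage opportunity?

Around CHF → HKD → SEK → CHF: 1 ÷ 0.10859 × 1.4101 × 0.077008 = 0.999991
Product ≈ 1 (deviation 0.001%, within rounding noise).

1.0000 (no arbitrage)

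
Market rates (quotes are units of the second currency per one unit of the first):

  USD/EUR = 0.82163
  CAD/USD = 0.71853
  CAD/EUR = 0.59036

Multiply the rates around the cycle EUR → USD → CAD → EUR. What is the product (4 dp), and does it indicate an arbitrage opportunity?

Around EUR → USD → CAD → EUR: 1 ÷ 0.82163 ÷ 0.71853 × 0.59036 = 0.999990
Product ≈ 1 (deviation 0.001%, within rounding noise).

1.0000 (no arbitrage)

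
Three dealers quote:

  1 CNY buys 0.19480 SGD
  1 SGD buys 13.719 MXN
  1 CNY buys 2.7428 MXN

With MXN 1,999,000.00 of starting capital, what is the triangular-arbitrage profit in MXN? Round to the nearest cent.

Profitable loop is MXN → SGD → CNY → MXN:
MXN 1,999,000.00 ÷ 13.719 = SGD 145,710.33
SGD 145,710.33 ÷ 0.19480 = CNY 747,999.63
CNY 747,999.63 × 2.7428 = MXN 2,051,613.40
Profit = MXN 2,051,613.40 − MXN 1,999,000.00

Profit: MXN 52,613.40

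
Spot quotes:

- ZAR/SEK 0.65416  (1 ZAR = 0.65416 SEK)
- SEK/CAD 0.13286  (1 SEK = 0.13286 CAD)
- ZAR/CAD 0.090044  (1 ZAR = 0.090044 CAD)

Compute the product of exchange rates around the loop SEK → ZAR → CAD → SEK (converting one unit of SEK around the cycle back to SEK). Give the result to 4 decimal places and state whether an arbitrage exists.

Around SEK → ZAR → CAD → SEK: 1 ÷ 0.65416 × 0.090044 ÷ 0.13286 = 1.036040
Product > 1; profitable direction is SEK → ZAR → CAD → SEK.

1.0360 (arbitrage exists)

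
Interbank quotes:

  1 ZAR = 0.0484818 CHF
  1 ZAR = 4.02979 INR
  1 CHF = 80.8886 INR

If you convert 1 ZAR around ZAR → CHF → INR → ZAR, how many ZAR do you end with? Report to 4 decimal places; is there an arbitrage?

Around ZAR → CHF → INR → ZAR: 1 × 0.0484818 × 80.8886 ÷ 4.02979 = 0.973159
Product < 1; profitable direction is ZAR → INR → CHF → ZAR.

0.9732 (arbitrage exists)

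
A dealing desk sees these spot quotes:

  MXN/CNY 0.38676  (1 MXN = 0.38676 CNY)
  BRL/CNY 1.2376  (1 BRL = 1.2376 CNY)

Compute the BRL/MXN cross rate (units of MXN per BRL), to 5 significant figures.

1 BRL × 1.2376 = 1.2376 CNY
1.2376 CNY ÷ 0.38676 = 3.19992 MXN

BRL/MXN = 3.1999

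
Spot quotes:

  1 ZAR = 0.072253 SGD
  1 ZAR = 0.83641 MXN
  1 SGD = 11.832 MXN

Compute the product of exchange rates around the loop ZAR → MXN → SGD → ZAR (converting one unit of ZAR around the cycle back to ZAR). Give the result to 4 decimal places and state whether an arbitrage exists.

0.9784 (arbitrage exists)

Around ZAR → MXN → SGD → ZAR: 1 × 0.83641 ÷ 11.832 ÷ 0.072253 = 0.978375
Product < 1; profitable direction is ZAR → SGD → MXN → ZAR.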